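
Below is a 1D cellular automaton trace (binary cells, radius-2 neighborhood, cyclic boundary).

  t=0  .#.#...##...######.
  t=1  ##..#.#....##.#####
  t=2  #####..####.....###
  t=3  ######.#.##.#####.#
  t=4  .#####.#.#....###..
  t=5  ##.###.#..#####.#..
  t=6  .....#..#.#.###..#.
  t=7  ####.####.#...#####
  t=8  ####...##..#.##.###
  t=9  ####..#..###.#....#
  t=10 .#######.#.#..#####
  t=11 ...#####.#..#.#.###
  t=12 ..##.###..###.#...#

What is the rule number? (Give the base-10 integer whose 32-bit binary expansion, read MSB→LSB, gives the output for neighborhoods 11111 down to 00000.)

  #####|#  b31=1 t=0,i=14
  ####.|#  b30=1 t=0,i=16
  ###.#|#  b29=1 t=3,i=5
  ###..|#  b28=1 t=0,i=17
  ##.##|.  b27=0 t=1,i=13
  ##.#.|.  b26=0 t=3,i=6
  ##..#|#  b25=1 t=0,i=18
  ##...|.  b24=0 t=0,i=9
  #.###|.  b23=0 t=1,i=14
  #.##.|#  b22=1 t=3,i=9
  #.#.#|#  b21=1 t=3,i=7
  #.#..|.  b20=0 t=0,i=3
  #..##|.  b19=0 t=2,i=6
  #..#.|#  b18=1 t=0,i=0
  #...#|.  b17=0 t=0,i=5
  #....|#  b16=1 t=1,i=8
  .####|.  b15=0 t=0,i=13
  .###.|.  b14=0 t=4,i=15
  .##.#|.  b13=0 t=1,i=12
  .##..|.  b12=0 t=0,i=8
  .#.##|.  b11=0 t=3,i=8
  .#.#.|.  b10=0 t=0,i=2
  .#..#|#  b9=1 t=5,i=8
  .#...|#  b8=1 t=0,i=4
  ..###|#  b7=1 t=0,i=12
  ..##.|.  b6=0 t=0,i=7
  ..#.#|#  b5=1 t=0,i=1
  ..#..|#  b4=1 t=6,i=5
  ...##|#  b3=1 t=0,i=6
  ...#.|.  b2=0 t=6,i=4
  ....#|#  b1=1 t=1,i=9
  .....|#  b0=1 t=2,i=13
  bits 11110010011001010000001110111011 = 4066706363

4066706363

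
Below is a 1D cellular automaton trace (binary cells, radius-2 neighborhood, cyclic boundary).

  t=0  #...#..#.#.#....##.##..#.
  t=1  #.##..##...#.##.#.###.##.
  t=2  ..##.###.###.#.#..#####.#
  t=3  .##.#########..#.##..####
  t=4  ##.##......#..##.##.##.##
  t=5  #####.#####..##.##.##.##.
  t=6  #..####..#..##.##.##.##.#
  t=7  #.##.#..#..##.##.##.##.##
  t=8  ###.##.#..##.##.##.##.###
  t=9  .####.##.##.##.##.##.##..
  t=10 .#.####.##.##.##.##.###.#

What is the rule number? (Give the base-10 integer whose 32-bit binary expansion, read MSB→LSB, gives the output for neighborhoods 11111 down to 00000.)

1826574567

  [31] ##### => .  t=2,i=20
  [30] ####. => #  t=2,i=21
  [29] ###.# => #  t=1,i=20
  [28] ###.. => .  t=3,i=12
  [27] ##.## => #  t=0,i=18
  [26] ##.#. => #  t=1,i=15
  [25] ##..# => .  t=0,i=21
  [24] ##... => .  t=1,i=8
  [23] #.### => #  t=1,i=18
  [22] #.##. => #  t=0,i=19
  [21] #.#.# => .  t=0,i=9
  [20] #.#.. => #  t=0,i=0
  [19] #..## => #  t=1,i=5
  [18] #..#. => #  t=0,i=6
  [17] #...# => #  t=0,i=2
  [16] #.... => #  t=0,i=13
  [15] .#### => .  t=2,i=19
  [14] .###. => #  t=1,i=19
  [13] .##.# => .  t=0,i=17
  [12] .##.. => #  t=0,i=20
  [11] .#.## => .  t=1,i=1
  [10] .#.#. => .  t=0,i=8
  [9] .#..# => .  t=0,i=5
  [8] .#... => .  t=0,i=1
  [7] ..### => #  t=2,i=18
  [6] ..##. => #  t=0,i=16
  [5] ..#.# => #  t=0,i=7
  [4] ..#.. => .  t=0,i=4
  [3] ...## => .  t=0,i=15
  [2] ...#. => #  t=0,i=3
  [1] ....# => #  t=0,i=14
  [0] ..... => #  t=4,i=7
  bits 01101100110111110101000011100111 = 1826574567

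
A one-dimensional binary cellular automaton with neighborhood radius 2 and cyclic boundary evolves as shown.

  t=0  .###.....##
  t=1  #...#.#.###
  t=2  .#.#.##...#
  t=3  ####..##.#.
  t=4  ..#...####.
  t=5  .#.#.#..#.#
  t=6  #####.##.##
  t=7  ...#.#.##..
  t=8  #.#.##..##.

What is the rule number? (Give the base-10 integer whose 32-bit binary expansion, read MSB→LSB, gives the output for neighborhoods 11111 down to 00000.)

1294219085

  ##### -> .   bit 31 = 0  t=6,i=0
  ####. -> #   bit 30 = 1  t=1,i=10
  ###.# -> .   bit 29 = 0  t=6,i=4
  ###.. -> .   bit 28 = 0  t=0,i=3
  ##.## -> #   bit 27 = 1  t=0,i=0
  ##.#. -> #   bit 26 = 1  t=3,i=8
  ##..# -> .   bit 25 = 0  t=3,i=4
  ##... -> #   bit 24 = 1  t=0,i=4
  #.### -> .   bit 23 = 0  t=0,i=1
  #.##. -> .   bit 22 = 0  t=2,i=5
  #.#.# -> #   bit 21 = 1  t=1,i=6
  #.#.. -> .   bit 20 = 0  t=5,i=5
  #..## -> .   bit 19 = 0  t=3,i=5
  #..#. -> #   bit 18 = 1  t=5,i=7
  #...# -> .   bit 17 = 0  t=1,i=2
  #.... -> .   bit 16 = 0  t=0,i=5
  .#### -> .   bit 15 = 0  t=1,i=9
  .###. -> .   bit 14 = 0  t=0,i=2
  .##.# -> #   bit 13 = 1  t=0,i=10
  .##.. -> #   bit 12 = 1  t=2,i=6
  .#.## -> .   bit 11 = 0  t=1,i=7
  .#.#. -> #   bit 10 = 1  t=1,i=5
  .#..# -> #   bit 9 = 1  t=5,i=6
  .#... -> #   bit 8 = 1  t=4,i=3
  ..### -> .   bit 7 = 0  t=4,i=6
  ..##. -> #   bit 6 = 1  t=0,i=9
  ..#.# -> .   bit 5 = 0  t=1,i=4
  ..#.. -> .   bit 4 = 0  t=4,i=2
  ...## -> #   bit 3 = 1  t=0,i=8
  ...#. -> #   bit 2 = 1  t=1,i=3
  ....# -> .   bit 1 = 0  t=0,i=7
  ..... -> #   bit 0 = 1  t=0,i=6
  bits 01001101001001000011011101001101 = 1294219085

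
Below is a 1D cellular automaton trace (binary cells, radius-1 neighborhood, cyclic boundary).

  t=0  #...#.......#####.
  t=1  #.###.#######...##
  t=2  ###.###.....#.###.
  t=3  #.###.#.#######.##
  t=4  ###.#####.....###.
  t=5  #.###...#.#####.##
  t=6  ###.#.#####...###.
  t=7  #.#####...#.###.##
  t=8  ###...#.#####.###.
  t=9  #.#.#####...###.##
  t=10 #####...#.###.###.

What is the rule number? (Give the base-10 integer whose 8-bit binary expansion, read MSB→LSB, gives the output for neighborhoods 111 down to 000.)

  ###|.  b7=0 t=0,i=13
  ##.|#  b6=1 t=0,i=16
  #.#|#  b5=1 t=0,i=17
  #..|.  b4=0 t=0,i=1
  .##|#  b3=1 t=0,i=12
  .#.|#  b2=1 t=0,i=0
  ..#|#  b1=1 t=0,i=3
  ...|#  b0=1 t=0,i=2
  bits 01101111 = 111

111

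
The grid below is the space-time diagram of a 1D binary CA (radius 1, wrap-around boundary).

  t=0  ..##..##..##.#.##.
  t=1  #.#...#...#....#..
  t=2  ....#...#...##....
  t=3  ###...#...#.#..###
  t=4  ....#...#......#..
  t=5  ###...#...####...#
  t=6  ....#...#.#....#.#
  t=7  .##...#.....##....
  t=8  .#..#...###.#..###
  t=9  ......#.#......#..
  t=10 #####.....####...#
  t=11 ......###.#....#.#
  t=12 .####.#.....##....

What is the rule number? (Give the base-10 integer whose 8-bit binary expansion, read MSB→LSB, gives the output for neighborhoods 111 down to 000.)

9

  ### -> .   bit 7 = 0  t=3,i=0
  ##. -> .   bit 6 = 0  t=0,i=3
  #.# -> .   bit 5 = 0  t=0,i=12
  #.. -> .   bit 4 = 0  t=0,i=4
  .## -> #   bit 3 = 1  t=0,i=2
  .#. -> .   bit 2 = 0  t=0,i=13
  ..# -> .   bit 1 = 0  t=0,i=1
  ... -> #   bit 0 = 1  t=0,i=0
  bits 00001001 = 9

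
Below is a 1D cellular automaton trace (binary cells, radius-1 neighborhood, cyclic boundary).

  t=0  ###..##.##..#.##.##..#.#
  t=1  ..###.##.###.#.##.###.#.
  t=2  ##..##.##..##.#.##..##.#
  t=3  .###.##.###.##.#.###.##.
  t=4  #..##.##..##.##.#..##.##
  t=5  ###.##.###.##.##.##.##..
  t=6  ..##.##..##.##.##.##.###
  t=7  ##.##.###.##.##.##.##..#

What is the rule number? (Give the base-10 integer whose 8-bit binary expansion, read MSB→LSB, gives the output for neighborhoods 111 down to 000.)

115

  ###|.  b7=0 t=0,i=0
  ##.|#  b6=1 t=0,i=2
  #.#|#  b5=1 t=0,i=7
  #..|#  b4=1 t=0,i=3
  .##|.  b3=0 t=0,i=5
  .#.|.  b2=0 t=0,i=12
  ..#|#  b1=1 t=0,i=4
  ...|#  b0=1 t=1,i=0
  bits 01110011 = 115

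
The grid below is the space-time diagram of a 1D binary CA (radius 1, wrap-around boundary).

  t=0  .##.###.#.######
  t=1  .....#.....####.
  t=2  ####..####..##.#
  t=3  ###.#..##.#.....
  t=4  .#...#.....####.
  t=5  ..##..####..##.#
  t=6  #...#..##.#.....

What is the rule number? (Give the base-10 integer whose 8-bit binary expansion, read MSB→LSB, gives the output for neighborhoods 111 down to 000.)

145

  ###|#  b7=1 t=0,i=5
  ##.|.  b6=0 t=0,i=2
  #.#|.  b5=0 t=0,i=0
  #..|#  b4=1 t=1,i=6
  .##|.  b3=0 t=0,i=1
  .#.|.  b2=0 t=0,i=8
  ..#|.  b1=0 t=1,i=4
  ...|#  b0=1 t=1,i=0
  bits 10010001 = 145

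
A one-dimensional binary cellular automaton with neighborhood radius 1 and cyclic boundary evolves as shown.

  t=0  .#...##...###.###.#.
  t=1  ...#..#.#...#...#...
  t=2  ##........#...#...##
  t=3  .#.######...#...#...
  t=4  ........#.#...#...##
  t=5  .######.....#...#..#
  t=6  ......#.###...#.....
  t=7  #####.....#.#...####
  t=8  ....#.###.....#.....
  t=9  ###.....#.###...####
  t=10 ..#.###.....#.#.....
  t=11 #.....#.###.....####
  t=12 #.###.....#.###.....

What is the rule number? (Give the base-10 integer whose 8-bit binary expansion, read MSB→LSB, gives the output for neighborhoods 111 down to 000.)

  nb ###: next=.  (t=0,i=11, bit7=0)
  nb ##.: next=#  (t=0,i=6, bit6=1)
  nb #.#: next=.  (t=0,i=13, bit5=0)
  nb #..: next=.  (t=0,i=2, bit4=0)
  nb .##: next=.  (t=0,i=5, bit3=0)
  nb .#.: next=.  (t=0,i=1, bit2=0)
  nb ..#: next=.  (t=0,i=0, bit1=0)
  nb ...: next=#  (t=0,i=3, bit0=1)
  bits 01000001 = 65

65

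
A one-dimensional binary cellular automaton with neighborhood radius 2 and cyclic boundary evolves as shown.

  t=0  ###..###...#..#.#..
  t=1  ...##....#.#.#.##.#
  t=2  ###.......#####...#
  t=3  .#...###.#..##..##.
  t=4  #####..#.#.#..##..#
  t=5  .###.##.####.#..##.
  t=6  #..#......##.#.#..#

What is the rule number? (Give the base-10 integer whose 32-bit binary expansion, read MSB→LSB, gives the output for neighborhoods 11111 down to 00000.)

  nb #####: next=#  (t=2,i=12, bit31=1)
  nb ####.: next=#  (t=2,i=1, bit30=1)
  nb ###.#: next=#  (t=3,i=7, bit29=1)
  nb ###..: next=.  (t=0,i=2, bit28=0)
  nb ##.##: next=.  (t=5,i=4, bit27=0)
  nb ##.#.: next=.  (t=1,i=17, bit26=0)
  nb ##..#: next=#  (t=0,i=3, bit25=1)
  nb ##...: next=.  (t=0,i=8, bit24=0)
  nb #.###: next=.  (t=5,i=8, bit23=0)
  nb #.##.: next=.  (t=1,i=15, bit22=0)
  nb #.#.#: next=#  (t=1,i=11, bit21=1)
  nb #.#..: next=#  (t=0,i=16, bit20=1)
  nb #..##: next=#  (t=0,i=4, bit19=1)
  nb #..#.: next=#  (t=0,i=13, bit18=1)
  nb #...#: next=#  (t=0,i=9, bit17=1)
  nb #....: next=.  (t=1,i=6, bit16=0)
  nb .####: next=.  (t=2,i=0, bit15=0)
  nb .###.: next=.  (t=0,i=1, bit14=0)
  nb .##.#: next=.  (t=1,i=16, bit13=0)
  nb .##..: next=.  (t=1,i=4, bit12=0)
  nb .#.##: next=#  (t=1,i=14, bit11=1)
  nb .#.#.: next=#  (t=0,i=15, bit10=1)
  nb .#..#: next=.  (t=0,i=12, bit9=0)
  nb .#...: next=#  (t=1,i=0, bit8=1)
  nb ..###: next=.  (t=0,i=0, bit7=0)
  nb ..##.: next=.  (t=1,i=3, bit6=0)
  nb ..#.#: next=.  (t=0,i=14, bit5=0)
  nb ..#..: next=#  (t=0,i=11, bit4=1)
  nb ...##: next=#  (t=1,i=2, bit3=1)
  nb ...#.: next=.  (t=0,i=10, bit2=0)
  nb ....#: next=.  (t=1,i=7, bit1=0)
  nb .....: next=#  (t=2,i=5, bit0=1)
  bits 11100010001111100000110100011001 = 3795717401

3795717401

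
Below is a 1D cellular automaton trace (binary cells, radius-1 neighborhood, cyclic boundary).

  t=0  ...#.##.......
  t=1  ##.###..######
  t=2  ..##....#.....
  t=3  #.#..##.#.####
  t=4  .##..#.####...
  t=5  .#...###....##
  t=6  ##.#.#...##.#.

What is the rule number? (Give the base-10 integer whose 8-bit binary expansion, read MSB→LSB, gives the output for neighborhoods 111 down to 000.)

  ###|.  b7=0 t=1,i=0
  ##.|.  b6=0 t=0,i=6
  #.#|#  b5=1 t=0,i=4
  #..|.  b4=0 t=0,i=7
  .##|#  b3=1 t=0,i=5
  .#.|#  b2=1 t=0,i=3
  ..#|.  b1=0 t=0,i=2
  ...|#  b0=1 t=0,i=0
  bits 00101101 = 45

45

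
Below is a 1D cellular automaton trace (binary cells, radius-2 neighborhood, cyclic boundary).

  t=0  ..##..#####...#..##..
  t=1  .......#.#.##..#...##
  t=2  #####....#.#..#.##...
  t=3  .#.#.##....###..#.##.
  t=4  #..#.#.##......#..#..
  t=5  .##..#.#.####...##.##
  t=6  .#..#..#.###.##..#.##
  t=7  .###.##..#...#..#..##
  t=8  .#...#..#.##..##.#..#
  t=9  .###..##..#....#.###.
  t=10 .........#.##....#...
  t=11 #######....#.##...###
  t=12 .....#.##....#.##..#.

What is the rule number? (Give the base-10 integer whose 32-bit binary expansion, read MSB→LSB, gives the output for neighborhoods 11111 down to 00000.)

  ##### -> .   bit 31 = 0  t=0,i=8
  ####. -> #   bit 30 = 1  t=0,i=9
  ###.# -> .   bit 29 = 0  t=6,i=11
  ###.. -> .   bit 28 = 0  t=0,i=10
  ##.## -> .   bit 27 = 0  t=5,i=0
  ##.#. -> .   bit 26 = 0  t=6,i=0
  ##..# -> .   bit 25 = 0  t=0,i=4
  ##... -> #   bit 24 = 1  t=0,i=11
  #.### -> #   bit 23 = 1  t=5,i=9
  #.##. -> #   bit 22 = 1  t=1,i=11
  #.#.# -> #   bit 21 = 1  t=1,i=9
  #.#.. -> #   bit 20 = 1  t=2,i=11
  #..## -> .   bit 19 = 0  t=0,i=5
  #..#. -> #   bit 18 = 1  t=1,i=14
  #...# -> #   bit 17 = 1  t=0,i=12
  #.... -> #   bit 16 = 1  t=0,i=20
  .#### -> #   bit 15 = 1  t=0,i=7
  .###. -> .   bit 14 = 0  t=3,i=12
  .##.# -> #   bit 13 = 1  t=5,i=17
  .##.. -> .   bit 12 = 0  t=0,i=3
  .#.## -> .   bit 11 = 0  t=1,i=10
  .#.#. -> .   bit 10 = 0  t=1,i=8
  .#..# -> #   bit 9 = 1  t=0,i=15
  .#... -> #   bit 8 = 1  t=1,i=16
  ..### -> .   bit 7 = 0  t=0,i=6
  ..##. -> .   bit 6 = 0  t=0,i=2
  ..#.# -> .   bit 5 = 0  t=1,i=7
  ..#.. -> .   bit 4 = 0  t=0,i=14
  ...## -> .   bit 3 = 0  t=0,i=1
  ...#. -> .   bit 2 = 0  t=0,i=13
  ....# -> .   bit 1 = 0  t=0,i=0
  ..... -> #   bit 0 = 1  t=1,i=2
  bits 01000001111101111010001100000001 = 1106748161

1106748161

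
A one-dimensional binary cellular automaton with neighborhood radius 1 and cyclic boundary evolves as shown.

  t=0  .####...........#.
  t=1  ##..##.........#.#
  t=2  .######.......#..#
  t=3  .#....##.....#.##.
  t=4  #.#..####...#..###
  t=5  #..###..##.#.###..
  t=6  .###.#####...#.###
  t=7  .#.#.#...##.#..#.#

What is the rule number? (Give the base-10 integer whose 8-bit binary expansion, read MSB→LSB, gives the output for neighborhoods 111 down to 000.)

  ### -> .   bit 7 = 0  t=0,i=2
  ##. -> #   bit 6 = 1  t=0,i=4
  #.# -> .   bit 5 = 0  t=1,i=16
  #.. -> #   bit 4 = 1  t=0,i=5
  .## -> #   bit 3 = 1  t=0,i=1
  .#. -> .   bit 2 = 0  t=0,i=16
  ..# -> #   bit 1 = 1  t=0,i=0
  ... -> .   bit 0 = 0  t=0,i=6
  bits 01011010 = 90

90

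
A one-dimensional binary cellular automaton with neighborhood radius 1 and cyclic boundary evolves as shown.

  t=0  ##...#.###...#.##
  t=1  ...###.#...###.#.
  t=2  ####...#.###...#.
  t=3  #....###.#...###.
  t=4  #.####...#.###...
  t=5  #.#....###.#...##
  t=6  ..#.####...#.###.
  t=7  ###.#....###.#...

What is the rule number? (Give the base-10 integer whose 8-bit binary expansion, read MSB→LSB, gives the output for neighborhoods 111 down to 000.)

  nb ###: next=.  (t=0,i=0, bit7=0)
  nb ##.: next=.  (t=0,i=1, bit6=0)
  nb #.#: next=.  (t=0,i=6, bit5=0)
  nb #..: next=.  (t=0,i=2, bit4=0)
  nb .##: next=#  (t=0,i=7, bit3=1)
  nb .#.: next=#  (t=0,i=5, bit2=1)
  nb ..#: next=#  (t=0,i=4, bit1=1)
  nb ...: next=#  (t=0,i=3, bit0=1)
  bits 00001111 = 15

15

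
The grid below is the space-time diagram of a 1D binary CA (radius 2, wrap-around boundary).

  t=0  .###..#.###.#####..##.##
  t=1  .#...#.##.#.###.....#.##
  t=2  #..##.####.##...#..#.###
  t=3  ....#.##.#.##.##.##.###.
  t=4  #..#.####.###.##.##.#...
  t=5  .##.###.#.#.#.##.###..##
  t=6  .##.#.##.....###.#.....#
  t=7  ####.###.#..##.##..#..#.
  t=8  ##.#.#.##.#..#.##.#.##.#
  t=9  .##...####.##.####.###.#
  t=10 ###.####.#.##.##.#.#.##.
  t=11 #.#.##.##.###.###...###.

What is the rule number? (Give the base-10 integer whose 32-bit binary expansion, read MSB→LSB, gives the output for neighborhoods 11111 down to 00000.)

  #####|#  b31=1 t=0,i=14
  ####.|.  b30=0 t=0,i=15
  ###.#|#  b29=1 t=0,i=10
  ###..|.  b28=0 t=0,i=3
  ##.##|.  b27=0 t=0,i=0
  ##.#.|#  b26=1 t=1,i=0
  ##..#|.  b25=0 t=0,i=4
  ##...|.  b24=0 t=1,i=15
  #.###|#  b23=1 t=0,i=1
  #.##.|#  b22=1 t=0,i=22
  #.#.#|.  b21=0 t=1,i=10
  #.#..|.  b20=0 t=1,i=1
  #..##|.  b19=0 t=0,i=18
  #..#.|#  b18=1 t=0,i=5
  #...#|#  b17=1 t=1,i=3
  #....|#  b16=1 t=1,i=16
  .####|#  b15=1 t=0,i=13
  .###.|.  b14=0 t=0,i=2
  .##.#|#  b13=1 t=0,i=20
  .##..|#  b12=1 t=2,i=12
  .#.##|#  b11=1 t=0,i=7
  .#.#.|.  b10=0 t=5,i=9
  .#..#|#  b9=1 t=2,i=17
  .#...|.  b8=0 t=1,i=2
  ..###|#  b7=1 t=6,i=13
  ..##.|.  b6=0 t=0,i=19
  ..#.#|.  b5=0 t=0,i=6
  ..#..|.  b4=0 t=2,i=16
  ...##|#  b3=1 t=6,i=12
  ...#.|#  b2=1 t=1,i=4
  ....#|.  b1=0 t=1,i=18
  .....|.  b0=0 t=1,i=17
  bits 10100100110001111011101010001100 = 2764552844

2764552844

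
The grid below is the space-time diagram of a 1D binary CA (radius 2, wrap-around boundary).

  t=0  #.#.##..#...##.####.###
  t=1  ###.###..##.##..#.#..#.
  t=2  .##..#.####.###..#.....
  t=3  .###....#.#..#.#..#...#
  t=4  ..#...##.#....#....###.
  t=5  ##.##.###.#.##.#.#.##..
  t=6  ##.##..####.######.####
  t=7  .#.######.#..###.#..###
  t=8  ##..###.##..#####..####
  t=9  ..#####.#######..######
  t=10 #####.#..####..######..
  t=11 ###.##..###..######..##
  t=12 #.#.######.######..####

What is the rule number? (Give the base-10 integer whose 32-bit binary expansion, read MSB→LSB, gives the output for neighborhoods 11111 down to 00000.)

  ##### -> #   bit 31 = 1  t=6,i=14
  ####. -> .   bit 30 = 0  t=0,i=17
  ###.# -> #   bit 29 = 1  t=0,i=0
  ###.. -> .   bit 28 = 0  t=1,i=6
  ##.## -> .   bit 27 = 0  t=0,i=14
  ##.#. -> #   bit 26 = 1  t=0,i=1
  ##..# -> #   bit 25 = 1  t=0,i=6
  ##... -> .   bit 24 = 0  t=3,i=4
  #.### -> .   bit 23 = 0  t=0,i=15
  #.##. -> #   bit 22 = 1  t=0,i=4
  #.#.# -> #   bit 21 = 1  t=0,i=2
  #.#.. -> .   bit 20 = 0  t=1,i=18
  #..## -> #   bit 19 = 1  t=1,i=8
  #..#. -> .   bit 18 = 0  t=0,i=7
  #...# -> #   bit 17 = 1  t=0,i=10
  #.... -> .   bit 16 = 0  t=2,i=19
  .#### -> #   bit 15 = 1  t=0,i=16
  .###. -> #   bit 14 = 1  t=1,i=1
  .##.# -> #   bit 13 = 1  t=0,i=13
  .##.. -> #   bit 12 = 1  t=0,i=5
  .#.## -> .   bit 11 = 0  t=0,i=3
  .#.#. -> #   bit 10 = 1  t=1,i=17
  .#..# -> .   bit 9 = 0  t=1,i=19
  .#... -> #   bit 8 = 1  t=0,i=9
  ..### -> #   bit 7 = 1  t=4,i=19
  ..##. -> #   bit 6 = 1  t=0,i=12
  ..#.# -> .   bit 5 = 0  t=1,i=16
  ..#.. -> .   bit 4 = 0  t=0,i=8
  ...## -> .   bit 3 = 0  t=0,i=11
  ...#. -> #   bit 2 = 1  t=3,i=7
  ....# -> #   bit 1 = 1  t=2,i=22
  ..... -> .   bit 0 = 0  t=2,i=20
  bits 10100110011010101111010111000110 = 2792027590

2792027590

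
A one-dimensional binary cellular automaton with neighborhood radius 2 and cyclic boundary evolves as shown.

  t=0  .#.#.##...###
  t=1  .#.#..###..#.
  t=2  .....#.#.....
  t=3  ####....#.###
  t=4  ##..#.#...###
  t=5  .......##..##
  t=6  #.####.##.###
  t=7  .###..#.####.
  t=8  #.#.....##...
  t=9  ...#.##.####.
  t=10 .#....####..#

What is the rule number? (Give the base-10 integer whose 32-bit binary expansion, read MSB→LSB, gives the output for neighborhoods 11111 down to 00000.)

  ##### -> #   bit 31 = 1  t=3,i=0
  ####. -> .   bit 30 = 0  t=3,i=2
  ###.# -> .   bit 29 = 0  t=0,i=12
  ###.. -> .   bit 28 = 0  t=1,i=8
  ##.## -> #   bit 27 = 1  t=6,i=1
  ##.#. -> .   bit 26 = 0  t=0,i=0
  ##..# -> .   bit 25 = 0  t=1,i=9
  ##... -> #   bit 24 = 1  t=0,i=7
  #.### -> #   bit 23 = 1  t=3,i=10
  #.##. -> .   bit 22 = 0  t=0,i=5
  #.#.# -> #   bit 21 = 1  t=0,i=1
  #.#.. -> .   bit 20 = 0  t=1,i=3
  #..## -> #   bit 19 = 1  t=1,i=5
  #..#. -> .   bit 18 = 0  t=1,i=0
  #...# -> #   bit 17 = 1  t=0,i=8
  #.... -> .   bit 16 = 0  t=2,i=9
  .#### -> #   bit 15 = 1  t=3,i=11
  .###. -> #   bit 14 = 1  t=0,i=11
  .##.# -> #   bit 13 = 1  t=6,i=8
  .##.. -> #   bit 12 = 1  t=0,i=6
  .#.## -> .   bit 11 = 0  t=0,i=4
  .#.#. -> .   bit 10 = 0  t=0,i=2
  .#..# -> .   bit 9 = 0  t=1,i=4
  .#... -> #   bit 8 = 1  t=2,i=8
  ..### -> .   bit 7 = 0  t=0,i=10
  ..##. -> #   bit 6 = 1  t=5,i=7
  ..#.# -> .   bit 5 = 0  t=1,i=1
  ..#.. -> .   bit 4 = 0  t=1,i=11
  ...## -> .   bit 3 = 0  t=0,i=9
  ...#. -> .   bit 2 = 0  t=2,i=4
  ....# -> #   bit 1 = 1  t=2,i=3
  ..... -> #   bit 0 = 1  t=2,i=0
  bits 10001001101010101111000101000011 = 2309681475

2309681475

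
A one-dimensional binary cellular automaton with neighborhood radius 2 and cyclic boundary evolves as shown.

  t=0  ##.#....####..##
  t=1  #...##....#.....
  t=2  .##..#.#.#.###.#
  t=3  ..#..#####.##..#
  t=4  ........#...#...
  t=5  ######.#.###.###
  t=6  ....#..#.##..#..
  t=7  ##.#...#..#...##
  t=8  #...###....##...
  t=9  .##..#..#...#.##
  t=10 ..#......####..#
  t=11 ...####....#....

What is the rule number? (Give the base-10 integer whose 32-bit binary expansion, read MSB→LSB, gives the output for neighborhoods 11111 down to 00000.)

  ##### -> .   bit 31 = 0  t=3,i=7
  ####. -> #   bit 30 = 1  t=0,i=0
  ###.# -> .   bit 29 = 0  t=0,i=1
  ###.. -> .   bit 28 = 0  t=0,i=11
  ##.## -> .   bit 27 = 0  t=3,i=10
  ##.#. -> .   bit 26 = 0  t=0,i=2
  ##..# -> .   bit 25 = 0  t=0,i=12
  ##... -> .   bit 24 = 0  t=1,i=6
  #.### -> #   bit 23 = 1  t=2,i=11
  #.##. -> .   bit 22 = 0  t=2,i=1
  #.#.# -> #   bit 21 = 1  t=2,i=7
  #.#.. -> .   bit 20 = 0  t=0,i=3
  #..## -> .   bit 19 = 0  t=0,i=13
  #..#. -> .   bit 18 = 0  t=2,i=4
  #...# -> #   bit 17 = 1  t=1,i=2
  #.... -> #   bit 16 = 1  t=0,i=5
  .#### -> .   bit 15 = 0  t=0,i=9
  .###. -> #   bit 14 = 1  t=2,i=12
  .##.# -> #   bit 13 = 1  t=9,i=15
  .##.. -> #   bit 12 = 1  t=1,i=5
  .#.## -> .   bit 11 = 0  t=2,i=0
  .#.#. -> #   bit 10 = 1  t=2,i=6
  .#..# -> .   bit 9 = 0  t=3,i=0
  .#... -> #   bit 8 = 1  t=0,i=4
  ..### -> .   bit 7 = 0  t=0,i=8
  ..##. -> .   bit 6 = 0  t=1,i=4
  ..#.# -> #   bit 5 = 1  t=2,i=5
  ..#.. -> .   bit 4 = 0  t=1,i=0
  ...## -> .   bit 3 = 0  t=0,i=7
  ...#. -> #   bit 2 = 1  t=1,i=9
  ....# -> .   bit 1 = 0  t=0,i=6
  ..... -> #   bit 0 = 1  t=1,i=13
  bits 01000000101000110111010100100101 = 1084454181

1084454181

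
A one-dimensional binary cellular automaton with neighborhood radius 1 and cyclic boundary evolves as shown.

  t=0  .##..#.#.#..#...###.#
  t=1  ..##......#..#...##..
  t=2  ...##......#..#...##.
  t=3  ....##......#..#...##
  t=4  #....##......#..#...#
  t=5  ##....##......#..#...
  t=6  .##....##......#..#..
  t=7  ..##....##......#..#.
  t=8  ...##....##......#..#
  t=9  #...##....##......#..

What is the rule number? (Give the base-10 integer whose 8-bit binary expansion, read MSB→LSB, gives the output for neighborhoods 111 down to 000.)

208

  ###|#  b7=1 t=0,i=17
  ##.|#  b6=1 t=0,i=2
  #.#|.  b5=0 t=0,i=0
  #..|#  b4=1 t=0,i=3
  .##|.  b3=0 t=0,i=1
  .#.|.  b2=0 t=0,i=5
  ..#|.  b1=0 t=0,i=4
  ...|.  b0=0 t=0,i=14
  bits 11010000 = 208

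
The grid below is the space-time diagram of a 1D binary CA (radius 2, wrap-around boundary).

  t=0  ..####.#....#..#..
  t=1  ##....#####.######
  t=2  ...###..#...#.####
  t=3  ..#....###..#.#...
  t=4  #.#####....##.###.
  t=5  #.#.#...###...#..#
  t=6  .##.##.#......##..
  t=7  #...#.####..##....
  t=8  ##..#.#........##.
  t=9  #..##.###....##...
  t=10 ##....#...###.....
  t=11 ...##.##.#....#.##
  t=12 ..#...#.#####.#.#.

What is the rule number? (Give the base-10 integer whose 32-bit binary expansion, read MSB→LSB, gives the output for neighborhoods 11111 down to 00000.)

  [31] ##### => #  t=1,i=8
  [30] ####. => .  t=0,i=4
  [29] ###.# => .  t=0,i=5
  [28] ###.. => .  t=1,i=1
  [27] ##.## => .  t=1,i=11
  [26] ##.#. => #  t=0,i=6
  [25] ##..# => .  t=2,i=6
  [24] ##... => .  t=1,i=2
  [23] #.### => #  t=1,i=12
  [22] #.##. => #  t=6,i=4
  [21] #.#.# => #  t=4,i=0
  [20] #.#.. => #  t=0,i=7
  [19] #..## => .  t=5,i=16
  [18] #..#. => #  t=0,i=14
  [17] #...# => .  t=2,i=1
  [16] #.... => #  t=0,i=9
  [15] .#### => .  t=0,i=3
  [14] .###. => .  t=2,i=4
  [13] .##.# => .  t=4,i=12
  [12] .##.. => .  t=6,i=15
  [11] .#.## => .  t=2,i=13
  [10] .#.#. => .  t=3,i=13
  [9] .#..# => #  t=0,i=13
  [8] .#... => #  t=0,i=8
  [7] ..### => .  t=0,i=2
  [6] ..##. => .  t=4,i=11
  [5] ..#.# => #  t=2,i=12
  [4] ..#.. => #  t=0,i=12
  [3] ...## => #  t=0,i=1
  [2] ...#. => .  t=0,i=11
  [1] ....# => #  t=0,i=0
  [0] ..... => .  t=3,i=17
  bits 10000100111101010000001100111010 = 2230649658

2230649658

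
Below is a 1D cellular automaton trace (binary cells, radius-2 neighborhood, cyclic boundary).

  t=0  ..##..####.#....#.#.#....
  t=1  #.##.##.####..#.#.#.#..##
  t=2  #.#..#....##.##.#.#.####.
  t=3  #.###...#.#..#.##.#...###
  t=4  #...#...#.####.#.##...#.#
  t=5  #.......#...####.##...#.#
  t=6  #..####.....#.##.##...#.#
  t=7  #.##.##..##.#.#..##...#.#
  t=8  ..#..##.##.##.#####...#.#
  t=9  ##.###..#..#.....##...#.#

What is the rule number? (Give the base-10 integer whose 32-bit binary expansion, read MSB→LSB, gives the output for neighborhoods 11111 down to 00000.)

1954288355

  [31] ##### => .  t=8,i=16
  [30] ####. => #  t=0,i=8
  [29] ###.# => #  t=0,i=9
  [28] ###.. => #  t=1,i=11
  [27] ##.## => .  t=1,i=1
  [26] ##.#. => #  t=0,i=10
  [25] ##..# => .  t=0,i=4
  [24] ##... => .  t=3,i=5
  [23] #.### => .  t=1,i=8
  [22] #.##. => #  t=1,i=2
  [21] #.#.# => #  t=0,i=18
  [20] #.#.. => #  t=0,i=11
  [19] #..## => #  t=0,i=5
  [18] #..#. => #  t=1,i=13
  [17] #...# => .  t=3,i=6
  [16] #.... => .  t=0,i=13
  [15] .#### => .  t=0,i=7
  [14] .###. => .  t=1,i=24
  [13] .##.# => .  t=1,i=3
  [12] .##.. => #  t=0,i=3
  [11] .#.## => .  t=2,i=19
  [10] .#.#. => .  t=0,i=17
  [9] .#..# => #  t=1,i=21
  [8] .#... => .  t=0,i=12
  [7] ..### => #  t=0,i=6
  [6] ..##. => #  t=0,i=2
  [5] ..#.# => #  t=0,i=16
  [4] ..#.. => .  t=2,i=5
  [3] ...## => .  t=0,i=1
  [2] ...#. => .  t=0,i=15
  [1] ....# => #  t=0,i=0
  [0] ..... => #  t=0,i=23
  bits 01110100011111000001001011100011 = 1954288355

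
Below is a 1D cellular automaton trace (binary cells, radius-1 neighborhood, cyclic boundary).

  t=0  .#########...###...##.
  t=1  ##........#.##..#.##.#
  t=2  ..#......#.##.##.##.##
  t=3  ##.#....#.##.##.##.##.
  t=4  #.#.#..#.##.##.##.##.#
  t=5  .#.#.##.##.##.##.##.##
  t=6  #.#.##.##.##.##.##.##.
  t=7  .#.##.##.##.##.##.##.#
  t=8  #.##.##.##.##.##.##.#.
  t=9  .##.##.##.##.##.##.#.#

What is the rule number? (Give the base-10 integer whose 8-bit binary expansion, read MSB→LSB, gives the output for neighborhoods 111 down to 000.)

  ###|.  b7=0 t=0,i=2
  ##.|.  b6=0 t=0,i=9
  #.#|#  b5=1 t=1,i=11
  #..|#  b4=1 t=0,i=10
  .##|#  b3=1 t=0,i=1
  .#.|.  b2=0 t=1,i=10
  ..#|#  b1=1 t=0,i=0
  ...|.  b0=0 t=0,i=11
  bits 00111010 = 58

58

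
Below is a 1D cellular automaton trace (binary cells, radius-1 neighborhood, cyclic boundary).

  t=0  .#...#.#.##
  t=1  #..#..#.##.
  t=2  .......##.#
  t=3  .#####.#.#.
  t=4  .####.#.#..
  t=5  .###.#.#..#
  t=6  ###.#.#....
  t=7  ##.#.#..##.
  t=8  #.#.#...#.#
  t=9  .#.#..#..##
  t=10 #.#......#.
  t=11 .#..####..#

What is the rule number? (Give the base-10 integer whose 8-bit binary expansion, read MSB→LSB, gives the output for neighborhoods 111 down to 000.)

169

  nb ###: next=#  (t=3,i=2, bit7=1)
  nb ##.: next=.  (t=0,i=10, bit6=0)
  nb #.#: next=#  (t=0,i=0, bit5=1)
  nb #..: next=.  (t=0,i=2, bit4=0)
  nb .##: next=#  (t=0,i=9, bit3=1)
  nb .#.: next=.  (t=0,i=1, bit2=0)
  nb ..#: next=.  (t=0,i=4, bit1=0)
  nb ...: next=#  (t=0,i=3, bit0=1)
  bits 10101001 = 169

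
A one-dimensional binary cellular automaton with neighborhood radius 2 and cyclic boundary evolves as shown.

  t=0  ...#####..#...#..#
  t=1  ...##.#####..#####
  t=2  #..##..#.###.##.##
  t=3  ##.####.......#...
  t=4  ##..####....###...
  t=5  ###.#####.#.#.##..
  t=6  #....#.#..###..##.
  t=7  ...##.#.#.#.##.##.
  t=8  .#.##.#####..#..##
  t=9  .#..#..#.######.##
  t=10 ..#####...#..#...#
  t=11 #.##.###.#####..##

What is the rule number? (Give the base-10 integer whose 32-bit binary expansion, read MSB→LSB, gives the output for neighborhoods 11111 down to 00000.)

1394915030

  nb #####: next=.  (t=0,i=5, bit31=0)
  nb ####.: next=#  (t=0,i=6, bit30=1)
  nb ###.#: next=.  (t=2,i=11, bit29=0)
  nb ###..: next=#  (t=0,i=7, bit28=1)
  nb ##.##: next=.  (t=1,i=5, bit27=0)
  nb ##.#.: next=.  (t=5,i=9, bit26=0)
  nb ##..#: next=#  (t=0,i=8, bit25=1)
  nb ##...: next=#  (t=1,i=0, bit24=1)
  nb #.###: next=.  (t=1,i=6, bit23=0)
  nb #.##.: next=.  (t=2,i=13, bit22=0)
  nb #.#.#: next=#  (t=5,i=10, bit21=1)
  nb #.#..: next=.  (t=6,i=0, bit20=0)
  nb #..##: next=.  (t=1,i=12, bit19=0)
  nb #..#.: next=#  (t=0,i=9, bit18=1)
  nb #...#: next=.  (t=0,i=1, bit17=0)
  nb #....: next=.  (t=3,i=8, bit16=0)
  nb .####: next=#  (t=0,i=4, bit15=1)
  nb .###.: next=.  (t=2,i=10, bit14=0)
  nb .##.#: next=#  (t=1,i=4, bit13=1)
  nb .##..: next=#  (t=2,i=4, bit12=1)
  nb .#.##: next=.  (t=2,i=8, bit11=0)
  nb .#.#.: next=#  (t=5,i=11, bit10=1)
  nb .#..#: next=#  (t=0,i=15, bit9=1)
  nb .#...: next=.  (t=0,i=0, bit8=0)
  nb ..###: next=#  (t=0,i=3, bit7=1)
  nb ..##.: next=#  (t=1,i=3, bit6=1)
  nb ..#.#: next=.  (t=2,i=7, bit5=0)
  nb ..#..: next=#  (t=0,i=10, bit4=1)
  nb ...##: next=.  (t=0,i=2, bit3=0)
  nb ...#.: next=#  (t=0,i=13, bit2=1)
  nb ....#: next=#  (t=3,i=12, bit1=1)
  nb .....: next=.  (t=3,i=9, bit0=0)
  bits 01010011001001001011011011010110 = 1394915030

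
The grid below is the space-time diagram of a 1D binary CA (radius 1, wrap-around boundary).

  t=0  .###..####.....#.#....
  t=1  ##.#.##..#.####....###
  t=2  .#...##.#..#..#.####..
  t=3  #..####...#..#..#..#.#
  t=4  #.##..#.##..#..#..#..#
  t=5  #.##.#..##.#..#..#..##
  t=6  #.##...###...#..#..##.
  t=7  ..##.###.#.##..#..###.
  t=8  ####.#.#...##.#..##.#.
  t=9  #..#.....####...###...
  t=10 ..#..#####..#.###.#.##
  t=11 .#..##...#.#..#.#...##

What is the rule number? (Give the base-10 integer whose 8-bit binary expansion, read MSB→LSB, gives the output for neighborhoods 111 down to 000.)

75

  ###|.  b7=0 t=0,i=2
  ##.|#  b6=1 t=0,i=3
  #.#|.  b5=0 t=0,i=16
  #..|.  b4=0 t=0,i=4
  .##|#  b3=1 t=0,i=1
  .#.|.  b2=0 t=0,i=15
  ..#|#  b1=1 t=0,i=0
  ...|#  b0=1 t=0,i=11
  bits 01001011 = 75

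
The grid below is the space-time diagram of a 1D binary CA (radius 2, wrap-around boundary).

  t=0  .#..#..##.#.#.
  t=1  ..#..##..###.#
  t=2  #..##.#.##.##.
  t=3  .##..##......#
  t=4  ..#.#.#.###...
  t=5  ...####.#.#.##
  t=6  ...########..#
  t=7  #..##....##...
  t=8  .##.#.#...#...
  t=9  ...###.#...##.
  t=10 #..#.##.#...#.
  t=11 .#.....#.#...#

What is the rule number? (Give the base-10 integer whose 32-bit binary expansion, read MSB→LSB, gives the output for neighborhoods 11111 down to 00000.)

1957271425

  [31] ##### => .  t=6,i=5
  [30] ####. => #  t=5,i=5
  [29] ###.# => #  t=1,i=11
  [28] ###.. => #  t=4,i=10
  [27] ##.## => .  t=2,i=10
  [26] ##.#. => #  t=0,i=9
  [25] ##..# => .  t=1,i=7
  [24] ##... => .  t=3,i=7
  [23] #.### => #  t=4,i=8
  [22] #.##. => .  t=2,i=8
  [21] #.#.# => #  t=0,i=10
  [20] #.#.. => .  t=0,i=12
  [19] #..## => #  t=0,i=6
  [18] #..#. => .  t=0,i=0
  [17] #...# => .  t=5,i=1
  [16] #.... => #  t=3,i=8
  [15] .#### => #  t=5,i=4
  [14] .###. => .  t=1,i=10
  [13] .##.# => .  t=0,i=8
  [12] .##.. => #  t=1,i=6
  [11] .#.## => .  t=2,i=7
  [10] .#.#. => #  t=0,i=11
  [9] .#..# => #  t=0,i=2
  [8] .#... => #  t=6,i=0
  [7] ..### => #  t=1,i=9
  [6] ..##. => .  t=0,i=7
  [5] ..#.# => .  t=3,i=13
  [4] ..#.. => .  t=0,i=1
  [3] ...## => .  t=5,i=2
  [2] ...#. => .  t=3,i=12
  [1] ....# => .  t=3,i=11
  [0] ..... => #  t=3,i=9
  bits 01110100101010011001011110000001 = 1957271425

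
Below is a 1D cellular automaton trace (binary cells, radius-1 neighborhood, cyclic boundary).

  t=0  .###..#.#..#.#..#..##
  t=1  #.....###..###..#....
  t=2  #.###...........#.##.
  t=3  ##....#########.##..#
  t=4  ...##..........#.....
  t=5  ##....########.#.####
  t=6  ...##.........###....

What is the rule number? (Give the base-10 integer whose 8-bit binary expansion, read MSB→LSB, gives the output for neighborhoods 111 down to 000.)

  ### -> .   bit 7 = 0  t=0,i=2
  ##. -> .   bit 6 = 0  t=0,i=3
  #.# -> #   bit 5 = 1  t=0,i=0
  #.. -> .   bit 4 = 0  t=0,i=4
  .## -> .   bit 3 = 0  t=0,i=1
  .#. -> #   bit 2 = 1  t=0,i=6
  ..# -> .   bit 1 = 0  t=0,i=5
  ... -> #   bit 0 = 1  t=1,i=2
  bits 00100101 = 37

37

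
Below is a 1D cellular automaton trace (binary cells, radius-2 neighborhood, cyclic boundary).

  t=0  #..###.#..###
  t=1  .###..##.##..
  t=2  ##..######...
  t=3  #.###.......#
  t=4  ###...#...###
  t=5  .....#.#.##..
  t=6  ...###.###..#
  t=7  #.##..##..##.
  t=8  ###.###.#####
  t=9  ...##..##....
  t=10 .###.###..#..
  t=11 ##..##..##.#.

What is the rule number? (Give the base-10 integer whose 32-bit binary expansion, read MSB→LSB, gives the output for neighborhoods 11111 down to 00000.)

251472366

  #####|.  b31=0 t=2,i=6
  ####.|.  b30=0 t=0,i=12
  ###.#|.  b29=0 t=0,i=5
  ###..|.  b28=0 t=0,i=0
  ##.##|#  b27=1 t=1,i=8
  ##.#.|#  b26=1 t=0,i=6
  ##..#|#  b25=1 t=0,i=1
  ##...|.  b24=0 t=1,i=11
  #.###|#  b23=1 t=3,i=2
  #.##.|#  b22=1 t=1,i=9
  #.#.#|#  b21=1 t=5,i=7
  #.#..|#  b20=1 t=0,i=7
  #..##|#  b19=1 t=0,i=2
  #..#.|#  b18=1 t=6,i=11
  #...#|.  b17=0 t=1,i=12
  #....|#  b16=1 t=3,i=6
  .####|.  b15=0 t=0,i=11
  .###.|.  b14=0 t=0,i=4
  .##.#|#  b13=1 t=1,i=7
  .##..|.  b12=0 t=1,i=10
  .#.##|#  b11=1 t=5,i=8
  .#.#.|.  b10=0 t=5,i=6
  .#..#|.  b9=0 t=0,i=8
  .#...|#  b8=1 t=4,i=7
  ..###|#  b7=1 t=0,i=3
  ..##.|#  b6=1 t=1,i=6
  ..#.#|#  b5=1 t=5,i=5
  ..#..|.  b4=0 t=4,i=6
  ...##|#  b3=1 t=1,i=0
  ...#.|#  b2=1 t=4,i=5
  ....#|#  b1=1 t=3,i=10
  .....|.  b0=0 t=3,i=7
  bits 00001110111111010010100111101110 = 251472366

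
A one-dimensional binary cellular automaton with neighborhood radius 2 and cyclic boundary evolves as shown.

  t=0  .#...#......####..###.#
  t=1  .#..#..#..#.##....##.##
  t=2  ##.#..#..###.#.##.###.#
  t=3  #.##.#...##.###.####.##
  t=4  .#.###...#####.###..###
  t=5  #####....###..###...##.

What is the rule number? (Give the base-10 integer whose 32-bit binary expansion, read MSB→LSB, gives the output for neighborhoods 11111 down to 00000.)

  [31] ##### => #  t=4,i=11
  [30] ####. => .  t=0,i=14
  [29] ###.# => .  t=0,i=20
  [28] ###.. => .  t=0,i=15
  [27] ##.## => #  t=1,i=20
  [26] ##.#. => #  t=0,i=21
  [25] ##..# => .  t=0,i=16
  [24] ##... => .  t=1,i=14
  [23] #.### => #  t=2,i=18
  [22] #.##. => .  t=1,i=12
  [21] #.#.# => #  t=0,i=22
  [20] #.#.. => #  t=0,i=1
  [19] #..## => .  t=0,i=17
  [18] #..#. => #  t=1,i=3
  [17] #...# => .  t=0,i=3
  [16] #.... => #  t=0,i=7
  [15] .#### => #  t=0,i=13
  [14] .###. => #  t=0,i=19
  [13] .##.# => #  t=1,i=19
  [12] .##.. => #  t=1,i=13
  [11] .#.## => #  t=1,i=11
  [10] .#.#. => .  t=0,i=0
  [9] .#..# => .  t=1,i=2
  [8] .#... => .  t=0,i=2
  [7] ..### => #  t=0,i=12
  [6] ..##. => #  t=1,i=18
  [5] ..#.# => #  t=1,i=10
  [4] ..#.. => .  t=0,i=5
  [3] ...## => .  t=0,i=11
  [2] ...#. => #  t=0,i=4
  [1] ....# => #  t=0,i=10
  [0] ..... => .  t=0,i=8
  bits 10001100101101011111100011100110 = 2360735974

2360735974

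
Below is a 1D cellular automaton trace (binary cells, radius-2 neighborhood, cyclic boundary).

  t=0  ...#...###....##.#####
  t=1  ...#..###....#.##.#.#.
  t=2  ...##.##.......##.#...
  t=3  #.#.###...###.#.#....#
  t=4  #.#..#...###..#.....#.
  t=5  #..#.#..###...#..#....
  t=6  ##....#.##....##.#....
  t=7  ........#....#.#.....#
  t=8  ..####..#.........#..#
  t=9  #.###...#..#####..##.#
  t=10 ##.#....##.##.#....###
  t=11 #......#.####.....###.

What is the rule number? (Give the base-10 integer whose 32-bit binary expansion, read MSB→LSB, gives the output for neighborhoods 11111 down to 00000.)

1214309017

  nb #####: next=.  (t=0,i=19, bit31=0)
  nb ####.: next=#  (t=0,i=20, bit30=1)
  nb ###.#: next=.  (t=3,i=12, bit29=0)
  nb ###..: next=.  (t=0,i=9, bit28=0)
  nb ##.##: next=#  (t=0,i=16, bit27=1)
  nb ##.#.: next=.  (t=1,i=17, bit26=0)
  nb ##..#: next=.  (t=4,i=12, bit25=0)
  nb ##...: next=.  (t=0,i=0, bit24=0)
  nb #.###: next=.  (t=0,i=17, bit23=0)
  nb #.##.: next=#  (t=1,i=15, bit22=1)
  nb #.#.#: next=#  (t=1,i=18, bit21=1)
  nb #.#..: next=.  (t=1,i=20, bit20=0)
  nb #..##: next=.  (t=1,i=5, bit19=0)
  nb #..#.: next=.  (t=4,i=4, bit18=0)
  nb #...#: next=.  (t=0,i=1, bit17=0)
  nb #....: next=.  (t=0,i=11, bit16=0)
  nb .####: next=#  (t=0,i=18, bit15=1)
  nb .###.: next=#  (t=0,i=8, bit14=1)
  nb .##.#: next=#  (t=0,i=15, bit13=1)
  nb .##..: next=.  (t=2,i=7, bit12=0)
  nb .#.##: next=.  (t=1,i=14, bit11=0)
  nb .#.#.: next=.  (t=1,i=19, bit10=0)
  nb .#..#: next=#  (t=1,i=4, bit9=1)
  nb .#...: next=.  (t=0,i=4, bit8=0)
  nb ..###: next=#  (t=0,i=7, bit7=1)
  nb ..##.: next=.  (t=0,i=14, bit6=0)
  nb ..#.#: next=.  (t=1,i=13, bit5=0)
  nb ..#..: next=#  (t=0,i=3, bit4=1)
  nb ...##: next=#  (t=0,i=6, bit3=1)
  nb ...#.: next=.  (t=0,i=2, bit2=0)
  nb ....#: next=.  (t=0,i=12, bit1=0)
  nb .....: next=#  (t=2,i=0, bit0=1)
  bits 01001000011000001110001010011001 = 1214309017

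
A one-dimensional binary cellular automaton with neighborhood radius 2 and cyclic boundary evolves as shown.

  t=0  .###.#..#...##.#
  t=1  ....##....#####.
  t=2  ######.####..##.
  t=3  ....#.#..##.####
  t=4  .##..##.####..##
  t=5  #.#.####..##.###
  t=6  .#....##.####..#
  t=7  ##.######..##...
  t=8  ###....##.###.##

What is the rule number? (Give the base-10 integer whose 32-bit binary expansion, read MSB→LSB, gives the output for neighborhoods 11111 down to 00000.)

1545286859

  nb #####: next=.  (t=1,i=12, bit31=0)
  nb ####.: next=#  (t=1,i=13, bit30=1)
  nb ###.#: next=.  (t=0,i=3, bit29=0)
  nb ###..: next=#  (t=1,i=14, bit28=1)
  nb ##.##: next=#  (t=2,i=6, bit27=1)
  nb ##.#.: next=#  (t=0,i=4, bit26=1)
  nb ##..#: next=.  (t=2,i=11, bit25=0)
  nb ##...: next=.  (t=1,i=6, bit24=0)
  nb #.###: next=.  (t=0,i=1, bit23=0)
  nb #.##.: next=.  (t=4,i=1, bit22=0)
  nb #.#.#: next=.  (t=0,i=15, bit21=0)
  nb #.#..: next=#  (t=0,i=5, bit20=1)
  nb #..##: next=#  (t=2,i=12, bit19=1)
  nb #..#.: next=.  (t=0,i=7, bit18=0)
  nb #...#: next=#  (t=0,i=10, bit17=1)
  nb #....: next=#  (t=1,i=0, bit16=1)
  nb .####: next=.  (t=1,i=11, bit15=0)
  nb .###.: next=.  (t=0,i=2, bit14=0)
  nb .##.#: next=#  (t=0,i=13, bit13=1)
  nb .##..: next=#  (t=1,i=5, bit12=1)
  nb .#.##: next=.  (t=0,i=0, bit11=0)
  nb .#.#.: next=#  (t=3,i=5, bit10=1)
  nb .#..#: next=.  (t=0,i=6, bit9=0)
  nb .#...: next=.  (t=0,i=9, bit8=0)
  nb ..###: next=#  (t=1,i=10, bit7=1)
  nb ..##.: next=#  (t=0,i=12, bit6=1)
  nb ..#.#: next=.  (t=3,i=4, bit5=0)
  nb ..#..: next=.  (t=0,i=8, bit4=0)
  nb ...##: next=#  (t=0,i=11, bit3=1)
  nb ...#.: next=.  (t=3,i=3, bit2=0)
  nb ....#: next=#  (t=1,i=2, bit1=1)
  nb .....: next=#  (t=1,i=1, bit0=1)
  bits 01011100000110110011010011001011 = 1545286859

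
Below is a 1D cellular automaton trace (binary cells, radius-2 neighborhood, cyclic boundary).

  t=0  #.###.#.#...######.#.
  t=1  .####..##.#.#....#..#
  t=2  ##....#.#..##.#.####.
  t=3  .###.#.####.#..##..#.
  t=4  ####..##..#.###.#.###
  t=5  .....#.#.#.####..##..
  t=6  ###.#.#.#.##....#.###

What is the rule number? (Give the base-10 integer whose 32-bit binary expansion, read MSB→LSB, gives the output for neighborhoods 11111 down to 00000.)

564100757

  [31] ##### => .  t=0,i=14
  [30] ####. => .  t=0,i=16
  [29] ###.# => #  t=0,i=4
  [28] ###.. => .  t=1,i=4
  [27] ##.## => .  t=2,i=20
  [26] ##.#. => .  t=0,i=5
  [25] ##..# => .  t=1,i=5
  [24] ##... => #  t=2,i=2
  [23] #.### => #  t=0,i=2
  [22] #.##. => .  t=2,i=0
  [21] #.#.# => .  t=0,i=0
  [20] #.#.. => #  t=0,i=8
  [19] #..## => #  t=1,i=6
  [18] #..#. => #  t=1,i=19
  [17] #...# => #  t=0,i=10
  [16] #.... => #  t=1,i=14
  [15] .#### => .  t=0,i=13
  [14] .###. => #  t=0,i=3
  [13] .##.# => #  t=1,i=8
  [12] .##.. => #  t=2,i=1
  [11] .#.## => #  t=0,i=1
  [10] .#.#. => #  t=0,i=7
  [9] .#..# => #  t=1,i=18
  [8] .#... => .  t=0,i=9
  [7] ..### => #  t=0,i=12
  [6] ..##. => .  t=1,i=7
  [5] ..#.# => .  t=1,i=20
  [4] ..#.. => #  t=1,i=17
  [3] ...## => .  t=0,i=11
  [2] ...#. => #  t=1,i=16
  [1] ....# => .  t=1,i=15
  [0] ..... => #  t=5,i=0
  bits 00100001100111110111111010010101 = 564100757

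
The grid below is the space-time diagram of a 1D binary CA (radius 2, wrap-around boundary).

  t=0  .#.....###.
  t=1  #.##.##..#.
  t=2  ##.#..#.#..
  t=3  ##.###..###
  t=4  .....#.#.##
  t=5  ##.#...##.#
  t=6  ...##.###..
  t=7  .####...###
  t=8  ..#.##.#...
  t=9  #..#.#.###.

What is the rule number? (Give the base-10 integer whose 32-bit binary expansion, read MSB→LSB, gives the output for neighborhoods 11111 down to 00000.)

2436741962

  ##### -> #   bit 31 = 1  t=3,i=10
  ####. -> .   bit 30 = 0  t=3,i=0
  ###.# -> .   bit 29 = 0  t=3,i=1
  ###.. -> #   bit 28 = 1  t=0,i=9
  ##.## -> .   bit 27 = 0  t=1,i=4
  ##.#. -> .   bit 26 = 0  t=2,i=2
  ##..# -> .   bit 25 = 0  t=0,i=10
  ##... -> #   bit 24 = 1  t=4,i=0
  #.### -> .   bit 23 = 0  t=3,i=3
  #.##. -> .   bit 22 = 0  t=1,i=2
  #.#.# -> #   bit 21 = 1  t=1,i=0
  #.#.. -> #   bit 20 = 1  t=2,i=3
  #..## -> #   bit 19 = 1  t=2,i=10
  #..#. -> #   bit 18 = 1  t=0,i=0
  #...# -> .   bit 17 = 0  t=5,i=5
  #.... -> #   bit 16 = 1  t=0,i=3
  .#### -> #   bit 15 = 1  t=3,i=9
  .###. -> .   bit 14 = 0  t=0,i=8
  .##.# -> #   bit 13 = 1  t=1,i=3
  .##.. -> #   bit 12 = 1  t=1,i=6
  .#.## -> #   bit 11 = 1  t=1,i=1
  .#.#. -> .   bit 10 = 0  t=1,i=10
  .#..# -> #   bit 9 = 1  t=2,i=4
  .#... -> #   bit 8 = 1  t=0,i=2
  ..### -> .   bit 7 = 0  t=0,i=7
  ..##. -> #   bit 6 = 1  t=2,i=0
  ..#.# -> .   bit 5 = 0  t=1,i=9
  ..#.. -> .   bit 4 = 0  t=0,i=1
  ...## -> #   bit 3 = 1  t=0,i=6
  ...#. -> .   bit 2 = 0  t=4,i=4
  ....# -> #   bit 1 = 1  t=0,i=5
  ..... -> .   bit 0 = 0  t=0,i=4
  bits 10010001001111011011101101001010 = 2436741962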